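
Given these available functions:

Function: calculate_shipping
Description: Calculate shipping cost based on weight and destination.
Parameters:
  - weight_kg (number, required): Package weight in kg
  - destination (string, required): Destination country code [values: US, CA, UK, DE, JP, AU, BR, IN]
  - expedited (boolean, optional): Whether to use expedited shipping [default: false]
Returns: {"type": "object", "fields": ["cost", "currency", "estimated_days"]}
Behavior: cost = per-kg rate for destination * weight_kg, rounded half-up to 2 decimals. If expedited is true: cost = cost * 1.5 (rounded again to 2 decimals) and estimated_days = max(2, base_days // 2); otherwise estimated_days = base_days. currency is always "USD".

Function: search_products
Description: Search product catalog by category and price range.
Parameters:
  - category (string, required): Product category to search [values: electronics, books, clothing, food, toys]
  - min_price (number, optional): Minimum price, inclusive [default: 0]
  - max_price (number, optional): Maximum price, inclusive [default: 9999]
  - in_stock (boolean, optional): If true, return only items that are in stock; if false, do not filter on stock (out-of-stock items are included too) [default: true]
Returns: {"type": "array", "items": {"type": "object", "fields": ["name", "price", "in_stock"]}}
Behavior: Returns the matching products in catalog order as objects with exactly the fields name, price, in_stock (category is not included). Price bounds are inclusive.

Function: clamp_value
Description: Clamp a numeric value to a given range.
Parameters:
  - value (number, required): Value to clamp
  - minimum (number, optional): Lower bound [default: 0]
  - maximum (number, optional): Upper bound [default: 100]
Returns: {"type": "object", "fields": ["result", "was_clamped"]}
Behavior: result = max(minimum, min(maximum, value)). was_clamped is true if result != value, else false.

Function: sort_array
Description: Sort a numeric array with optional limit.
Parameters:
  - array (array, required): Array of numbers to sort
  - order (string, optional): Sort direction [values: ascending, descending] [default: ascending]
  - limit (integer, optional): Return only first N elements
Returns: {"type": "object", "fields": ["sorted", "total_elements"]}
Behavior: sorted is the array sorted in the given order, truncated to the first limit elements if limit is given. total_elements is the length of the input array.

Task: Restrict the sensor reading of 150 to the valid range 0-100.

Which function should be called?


The task needs a function whose description is: Clamp a numeric value to a given range.
clamp_value


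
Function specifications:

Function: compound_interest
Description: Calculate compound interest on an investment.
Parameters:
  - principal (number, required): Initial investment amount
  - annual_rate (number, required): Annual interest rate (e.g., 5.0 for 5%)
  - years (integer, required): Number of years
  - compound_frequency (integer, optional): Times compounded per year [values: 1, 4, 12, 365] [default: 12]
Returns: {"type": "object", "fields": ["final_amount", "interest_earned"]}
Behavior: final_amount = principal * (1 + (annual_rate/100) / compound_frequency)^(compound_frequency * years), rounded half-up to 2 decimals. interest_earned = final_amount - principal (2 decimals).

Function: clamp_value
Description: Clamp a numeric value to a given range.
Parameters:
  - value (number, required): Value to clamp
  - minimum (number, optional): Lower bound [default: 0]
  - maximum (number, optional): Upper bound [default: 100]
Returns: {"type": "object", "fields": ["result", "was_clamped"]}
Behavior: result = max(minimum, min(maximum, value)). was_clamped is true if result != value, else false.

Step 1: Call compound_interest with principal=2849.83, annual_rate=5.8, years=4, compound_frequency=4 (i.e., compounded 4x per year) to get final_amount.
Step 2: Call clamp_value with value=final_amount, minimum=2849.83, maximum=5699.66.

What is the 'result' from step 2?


Step 1: compound_interest
  rate per period = 5.8/100/4 = 0.0145 (keep full precision); periods = 4 * 4 = 16
  (1 + 0.0145)^16 = 1.25902056
  final_amount = 2849.83 * 1.25902056 = 3587.99456 -> 3587.99
  interest_earned = 3587.99 - 2849.83 = 738.16
  -> final_amount = 3587.99
Step 2: clamp_value(value=3587.99, minimum=2849.83, maximum=5699.66)
  result = max(2849.83, min(5699.66, 3587.99)) = max(2849.83, 3587.99) = 3587.99
  was_clamped = (3587.99 != 3587.99) = false
  -> result = 3587.99
3587.99


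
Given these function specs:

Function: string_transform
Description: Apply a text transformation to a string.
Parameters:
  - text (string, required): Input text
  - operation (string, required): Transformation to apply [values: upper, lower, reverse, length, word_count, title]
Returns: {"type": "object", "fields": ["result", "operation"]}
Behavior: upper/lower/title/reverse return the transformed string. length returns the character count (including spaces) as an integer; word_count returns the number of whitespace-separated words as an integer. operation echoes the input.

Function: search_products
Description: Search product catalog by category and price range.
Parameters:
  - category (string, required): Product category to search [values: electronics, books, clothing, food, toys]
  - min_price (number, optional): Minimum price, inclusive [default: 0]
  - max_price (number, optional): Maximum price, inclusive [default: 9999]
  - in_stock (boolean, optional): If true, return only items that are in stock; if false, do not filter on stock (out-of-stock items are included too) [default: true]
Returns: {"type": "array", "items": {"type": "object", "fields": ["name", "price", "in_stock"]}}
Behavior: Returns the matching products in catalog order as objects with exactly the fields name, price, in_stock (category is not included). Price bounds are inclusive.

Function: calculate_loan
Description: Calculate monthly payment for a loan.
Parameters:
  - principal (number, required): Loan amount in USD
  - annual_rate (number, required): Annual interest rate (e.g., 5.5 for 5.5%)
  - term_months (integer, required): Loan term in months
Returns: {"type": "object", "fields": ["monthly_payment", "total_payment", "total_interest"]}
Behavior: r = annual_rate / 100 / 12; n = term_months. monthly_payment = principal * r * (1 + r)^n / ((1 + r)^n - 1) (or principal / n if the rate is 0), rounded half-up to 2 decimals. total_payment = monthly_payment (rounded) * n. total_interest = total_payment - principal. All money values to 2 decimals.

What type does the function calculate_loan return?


The calculate_loan spec declares Returns: {"type": "object", "fields": ["monthly_payment", "total_payment", "total_interest"]}
Type:
object


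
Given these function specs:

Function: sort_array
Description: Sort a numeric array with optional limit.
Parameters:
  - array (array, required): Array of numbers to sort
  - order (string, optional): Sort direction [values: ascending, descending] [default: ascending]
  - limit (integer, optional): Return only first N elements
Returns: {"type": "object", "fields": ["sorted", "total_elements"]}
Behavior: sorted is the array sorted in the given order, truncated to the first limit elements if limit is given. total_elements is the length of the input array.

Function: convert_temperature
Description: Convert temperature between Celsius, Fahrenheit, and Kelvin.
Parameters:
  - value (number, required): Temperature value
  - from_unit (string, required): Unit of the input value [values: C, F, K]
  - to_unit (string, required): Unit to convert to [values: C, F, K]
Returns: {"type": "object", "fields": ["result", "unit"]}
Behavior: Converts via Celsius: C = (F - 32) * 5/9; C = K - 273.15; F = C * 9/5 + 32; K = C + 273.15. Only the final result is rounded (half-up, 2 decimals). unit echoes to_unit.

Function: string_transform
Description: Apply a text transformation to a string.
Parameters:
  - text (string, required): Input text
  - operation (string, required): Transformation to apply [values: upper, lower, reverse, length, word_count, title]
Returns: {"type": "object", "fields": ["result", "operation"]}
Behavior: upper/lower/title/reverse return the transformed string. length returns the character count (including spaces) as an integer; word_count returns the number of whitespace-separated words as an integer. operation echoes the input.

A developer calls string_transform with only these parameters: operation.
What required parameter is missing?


Required parameters: text, operation
Provided: operation
Missing: text
text


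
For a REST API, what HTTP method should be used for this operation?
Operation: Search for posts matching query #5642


GET = read, POST = create, PUT = update/replace, DELETE = remove
This operation is a read.
GET


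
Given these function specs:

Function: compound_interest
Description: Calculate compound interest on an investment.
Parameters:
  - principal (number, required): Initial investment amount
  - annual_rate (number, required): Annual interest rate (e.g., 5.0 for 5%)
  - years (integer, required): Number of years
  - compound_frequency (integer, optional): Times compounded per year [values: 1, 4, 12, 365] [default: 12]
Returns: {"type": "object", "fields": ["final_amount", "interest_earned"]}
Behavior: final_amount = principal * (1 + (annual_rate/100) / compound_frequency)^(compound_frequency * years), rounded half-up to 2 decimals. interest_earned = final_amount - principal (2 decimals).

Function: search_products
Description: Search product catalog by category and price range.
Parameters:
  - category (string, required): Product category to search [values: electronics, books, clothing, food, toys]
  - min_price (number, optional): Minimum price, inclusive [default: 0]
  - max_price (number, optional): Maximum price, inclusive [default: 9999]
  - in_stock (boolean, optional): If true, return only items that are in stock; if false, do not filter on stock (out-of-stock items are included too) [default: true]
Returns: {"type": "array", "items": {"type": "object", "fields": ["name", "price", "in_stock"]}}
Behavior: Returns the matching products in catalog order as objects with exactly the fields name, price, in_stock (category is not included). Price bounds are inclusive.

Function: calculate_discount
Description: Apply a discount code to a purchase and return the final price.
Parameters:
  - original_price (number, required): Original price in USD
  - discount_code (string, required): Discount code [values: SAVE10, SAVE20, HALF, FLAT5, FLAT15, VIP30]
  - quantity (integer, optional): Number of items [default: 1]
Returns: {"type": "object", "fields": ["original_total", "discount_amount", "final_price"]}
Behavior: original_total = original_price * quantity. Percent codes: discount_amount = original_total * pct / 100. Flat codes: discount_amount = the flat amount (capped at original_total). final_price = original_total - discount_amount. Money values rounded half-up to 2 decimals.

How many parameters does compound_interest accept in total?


Parameters of compound_interest: principal (required), annual_rate (required), years (required), compound_frequency (optional)
Total:
4


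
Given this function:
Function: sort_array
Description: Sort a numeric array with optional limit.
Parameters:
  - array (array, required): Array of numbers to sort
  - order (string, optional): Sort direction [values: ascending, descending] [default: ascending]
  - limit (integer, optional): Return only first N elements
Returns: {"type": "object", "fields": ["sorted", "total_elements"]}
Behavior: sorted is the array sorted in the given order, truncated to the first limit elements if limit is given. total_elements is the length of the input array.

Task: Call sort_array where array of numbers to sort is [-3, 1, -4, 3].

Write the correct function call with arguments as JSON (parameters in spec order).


Mapping each described value to its parameter name:
  'Array of numbers to sort' -> array = [-3, 1, -4, 3]
sort_array({"array": [-3, 1, -4, 3]})


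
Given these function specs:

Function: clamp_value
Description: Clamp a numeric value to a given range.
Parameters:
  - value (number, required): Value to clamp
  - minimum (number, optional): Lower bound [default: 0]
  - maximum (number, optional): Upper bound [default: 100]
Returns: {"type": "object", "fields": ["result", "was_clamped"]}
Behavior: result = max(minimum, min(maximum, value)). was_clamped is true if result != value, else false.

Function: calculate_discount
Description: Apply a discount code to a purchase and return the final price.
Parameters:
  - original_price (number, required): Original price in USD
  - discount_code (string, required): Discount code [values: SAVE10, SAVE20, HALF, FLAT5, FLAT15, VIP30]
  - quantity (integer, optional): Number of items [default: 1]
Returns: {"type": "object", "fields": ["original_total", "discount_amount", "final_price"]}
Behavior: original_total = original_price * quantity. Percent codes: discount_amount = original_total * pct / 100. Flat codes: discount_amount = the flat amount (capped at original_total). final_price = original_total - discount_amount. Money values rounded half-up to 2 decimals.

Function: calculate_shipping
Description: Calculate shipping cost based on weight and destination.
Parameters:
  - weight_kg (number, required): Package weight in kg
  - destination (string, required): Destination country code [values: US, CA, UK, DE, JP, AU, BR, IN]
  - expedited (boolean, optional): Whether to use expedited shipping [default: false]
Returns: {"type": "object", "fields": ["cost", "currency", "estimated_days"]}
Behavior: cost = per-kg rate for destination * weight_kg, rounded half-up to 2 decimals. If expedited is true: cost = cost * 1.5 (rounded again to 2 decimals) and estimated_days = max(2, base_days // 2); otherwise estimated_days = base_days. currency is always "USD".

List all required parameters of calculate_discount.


Parameters of calculate_discount and their required/optional flag:
  original_price: required
  discount_code: required
  quantity: optional
discount_code, original_price


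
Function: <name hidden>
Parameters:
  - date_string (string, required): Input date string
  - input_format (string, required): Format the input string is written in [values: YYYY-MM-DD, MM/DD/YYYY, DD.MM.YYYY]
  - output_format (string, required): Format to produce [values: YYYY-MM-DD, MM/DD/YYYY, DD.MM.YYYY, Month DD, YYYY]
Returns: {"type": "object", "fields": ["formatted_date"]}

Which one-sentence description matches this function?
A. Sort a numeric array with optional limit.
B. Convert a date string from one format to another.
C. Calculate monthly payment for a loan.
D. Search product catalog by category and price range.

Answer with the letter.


Parameters date_string, input_format, output_format and return ["formatted_date"] fit: Convert a date string from one format to another.
B


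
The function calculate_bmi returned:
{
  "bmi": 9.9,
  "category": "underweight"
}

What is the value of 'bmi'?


9.9


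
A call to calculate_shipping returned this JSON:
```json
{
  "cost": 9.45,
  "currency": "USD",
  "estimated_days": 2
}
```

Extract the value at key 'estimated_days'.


2


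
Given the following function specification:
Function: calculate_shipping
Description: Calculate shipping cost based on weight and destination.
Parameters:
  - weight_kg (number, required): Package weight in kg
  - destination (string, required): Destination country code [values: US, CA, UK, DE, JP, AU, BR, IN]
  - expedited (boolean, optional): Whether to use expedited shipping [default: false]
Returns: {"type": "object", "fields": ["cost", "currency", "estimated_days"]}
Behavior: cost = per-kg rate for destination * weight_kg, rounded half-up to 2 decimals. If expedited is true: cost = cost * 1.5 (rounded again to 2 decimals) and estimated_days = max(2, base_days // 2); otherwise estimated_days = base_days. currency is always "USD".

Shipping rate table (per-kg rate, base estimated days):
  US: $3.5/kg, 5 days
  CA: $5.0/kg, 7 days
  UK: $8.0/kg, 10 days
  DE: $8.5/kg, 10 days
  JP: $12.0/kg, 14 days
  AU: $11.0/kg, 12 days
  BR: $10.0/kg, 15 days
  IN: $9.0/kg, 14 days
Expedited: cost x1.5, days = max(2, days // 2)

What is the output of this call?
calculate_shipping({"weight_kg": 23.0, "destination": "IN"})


Defaults applied: expedited=false
Rate for IN: $9.0/kg, base 14 days
cost = 9.0 * 23.0 = 207 -> 207.00
expedited not set/false: estimated_days = 14
Output:
{"cost": 207.0, "currency": "USD", "estimated_days": 14}


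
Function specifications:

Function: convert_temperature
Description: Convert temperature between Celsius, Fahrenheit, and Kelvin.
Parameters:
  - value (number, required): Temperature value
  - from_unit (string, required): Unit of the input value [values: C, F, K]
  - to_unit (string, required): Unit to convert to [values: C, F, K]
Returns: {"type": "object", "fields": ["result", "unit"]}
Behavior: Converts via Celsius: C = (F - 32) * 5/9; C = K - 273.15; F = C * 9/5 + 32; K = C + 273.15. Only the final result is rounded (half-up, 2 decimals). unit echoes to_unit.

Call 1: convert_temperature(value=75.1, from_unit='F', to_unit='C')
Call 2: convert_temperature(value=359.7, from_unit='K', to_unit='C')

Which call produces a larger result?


Call 1:
  To C: (75.1 - 32) * 5/9 = 23.944444
  Target is C: 23.944444
  Round to 2 decimals: 23.94
  -> 23.94 C
Call 2:
  To C: 359.7 - 273.15 = 86.55
  Target is C: 86.55
  Round to 2 decimals: 86.55
  -> 86.55 C
Call 2 (86.55 C)


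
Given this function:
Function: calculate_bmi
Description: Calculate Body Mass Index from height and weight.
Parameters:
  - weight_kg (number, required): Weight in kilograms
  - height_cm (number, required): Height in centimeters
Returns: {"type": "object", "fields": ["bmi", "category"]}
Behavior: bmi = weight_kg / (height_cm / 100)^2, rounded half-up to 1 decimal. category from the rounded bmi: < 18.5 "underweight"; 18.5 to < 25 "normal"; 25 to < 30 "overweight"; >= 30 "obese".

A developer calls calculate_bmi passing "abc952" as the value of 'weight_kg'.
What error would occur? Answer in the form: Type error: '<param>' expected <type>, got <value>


Spec: 'weight_kg' is declared as number; "abc952" is a string.
Type error: 'weight_kg' expected number, got "abc952"


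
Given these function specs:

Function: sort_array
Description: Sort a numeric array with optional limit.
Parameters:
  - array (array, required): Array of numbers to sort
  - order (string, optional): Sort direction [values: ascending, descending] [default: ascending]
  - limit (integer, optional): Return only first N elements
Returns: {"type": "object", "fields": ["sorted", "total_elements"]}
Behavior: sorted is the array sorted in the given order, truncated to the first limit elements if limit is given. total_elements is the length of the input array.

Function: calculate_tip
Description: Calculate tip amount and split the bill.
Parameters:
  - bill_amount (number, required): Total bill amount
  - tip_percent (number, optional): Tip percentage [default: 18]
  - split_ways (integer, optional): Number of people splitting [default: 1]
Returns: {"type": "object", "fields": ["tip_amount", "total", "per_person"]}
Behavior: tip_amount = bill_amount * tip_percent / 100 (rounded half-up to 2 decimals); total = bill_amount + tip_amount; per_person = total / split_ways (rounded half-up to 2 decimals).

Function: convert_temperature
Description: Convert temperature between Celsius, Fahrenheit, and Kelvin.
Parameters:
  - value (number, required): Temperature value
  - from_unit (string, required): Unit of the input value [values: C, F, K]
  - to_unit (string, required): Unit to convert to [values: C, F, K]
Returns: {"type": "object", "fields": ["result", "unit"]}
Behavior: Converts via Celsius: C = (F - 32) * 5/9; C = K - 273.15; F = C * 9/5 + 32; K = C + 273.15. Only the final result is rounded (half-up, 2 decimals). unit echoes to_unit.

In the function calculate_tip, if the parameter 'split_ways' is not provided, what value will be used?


The calculate_tip spec declares:
  - split_ways (integer, optional): Number of people splitting [default: 1]
Default:
1


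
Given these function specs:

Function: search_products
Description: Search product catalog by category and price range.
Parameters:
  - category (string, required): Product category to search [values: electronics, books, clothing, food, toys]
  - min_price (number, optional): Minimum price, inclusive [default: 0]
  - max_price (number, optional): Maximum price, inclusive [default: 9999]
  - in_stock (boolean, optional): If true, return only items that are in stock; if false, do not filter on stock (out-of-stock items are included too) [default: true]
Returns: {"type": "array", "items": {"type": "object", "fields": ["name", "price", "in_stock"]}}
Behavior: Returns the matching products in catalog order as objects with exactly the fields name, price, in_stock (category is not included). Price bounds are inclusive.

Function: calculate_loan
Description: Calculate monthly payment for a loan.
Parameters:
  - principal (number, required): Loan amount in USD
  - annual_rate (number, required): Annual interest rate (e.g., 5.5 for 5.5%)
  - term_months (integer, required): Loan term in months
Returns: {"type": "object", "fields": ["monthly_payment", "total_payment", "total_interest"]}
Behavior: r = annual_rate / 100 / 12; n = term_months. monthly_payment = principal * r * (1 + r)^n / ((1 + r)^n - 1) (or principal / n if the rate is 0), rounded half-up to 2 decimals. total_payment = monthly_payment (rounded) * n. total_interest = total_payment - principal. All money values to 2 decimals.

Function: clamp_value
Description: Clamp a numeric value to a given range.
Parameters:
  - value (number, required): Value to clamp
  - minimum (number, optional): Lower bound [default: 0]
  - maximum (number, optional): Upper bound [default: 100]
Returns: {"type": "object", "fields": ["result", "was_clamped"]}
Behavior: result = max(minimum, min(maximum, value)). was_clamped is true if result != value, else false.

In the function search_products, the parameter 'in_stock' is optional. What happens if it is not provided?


The search_products spec declares:
  - in_stock (boolean, optional): If true, return only items that are in stock; if false, do not filter on stock (out-of-stock items are included too) [default: true]
It defaults to true


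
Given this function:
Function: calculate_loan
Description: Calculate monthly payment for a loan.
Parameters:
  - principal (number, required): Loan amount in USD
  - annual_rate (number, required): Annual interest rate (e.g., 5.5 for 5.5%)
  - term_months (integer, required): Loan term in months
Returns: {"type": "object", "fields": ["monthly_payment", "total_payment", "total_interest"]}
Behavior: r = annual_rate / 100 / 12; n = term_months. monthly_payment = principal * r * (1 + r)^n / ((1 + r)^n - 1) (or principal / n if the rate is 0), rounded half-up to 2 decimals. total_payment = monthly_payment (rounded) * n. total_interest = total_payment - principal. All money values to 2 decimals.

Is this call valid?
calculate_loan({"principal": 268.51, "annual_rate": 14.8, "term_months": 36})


Checking all required parameters present and types match... All valid.
Valid


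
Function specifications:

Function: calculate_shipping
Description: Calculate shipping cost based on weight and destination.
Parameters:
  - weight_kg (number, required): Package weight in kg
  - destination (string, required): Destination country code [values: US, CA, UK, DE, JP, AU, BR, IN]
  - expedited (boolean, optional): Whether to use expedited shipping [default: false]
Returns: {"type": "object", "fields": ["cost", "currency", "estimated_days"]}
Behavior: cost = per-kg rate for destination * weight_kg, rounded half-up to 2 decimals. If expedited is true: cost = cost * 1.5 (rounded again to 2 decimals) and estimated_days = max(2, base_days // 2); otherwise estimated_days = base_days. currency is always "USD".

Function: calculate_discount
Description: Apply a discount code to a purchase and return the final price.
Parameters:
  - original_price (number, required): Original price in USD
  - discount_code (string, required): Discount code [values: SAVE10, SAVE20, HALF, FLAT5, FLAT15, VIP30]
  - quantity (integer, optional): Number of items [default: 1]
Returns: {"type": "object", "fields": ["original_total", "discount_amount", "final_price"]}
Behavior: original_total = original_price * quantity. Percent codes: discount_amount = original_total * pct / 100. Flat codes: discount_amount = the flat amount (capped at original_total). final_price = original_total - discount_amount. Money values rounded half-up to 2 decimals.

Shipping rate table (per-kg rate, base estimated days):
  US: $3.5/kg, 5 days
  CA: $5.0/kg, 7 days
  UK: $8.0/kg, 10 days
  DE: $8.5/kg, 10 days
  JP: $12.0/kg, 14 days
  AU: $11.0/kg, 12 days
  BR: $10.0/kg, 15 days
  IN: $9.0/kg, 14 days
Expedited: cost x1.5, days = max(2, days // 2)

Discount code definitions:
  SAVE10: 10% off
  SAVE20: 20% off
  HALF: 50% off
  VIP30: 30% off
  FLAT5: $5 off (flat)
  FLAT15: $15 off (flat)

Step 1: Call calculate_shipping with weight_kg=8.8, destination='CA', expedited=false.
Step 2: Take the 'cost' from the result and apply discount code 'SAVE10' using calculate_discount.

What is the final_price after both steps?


Step 1: calculate_shipping(weight_kg=8.8, destination=CA, expedited=false)
  Rate for CA: $5.0/kg, base 7 days
  cost = 5.0 * 8.8 = 44 -> 44.00
  expedited not set/false: estimated_days = 7
  -> cost = 44.00 USD
Step 2: calculate_discount(original_price=44.0, discount_code=SAVE10, quantity=1)
  original_total = 44.0 * 1 = 44.00
  SAVE10 = 10% off: discount_amount = 44.00 * 10/100 = 4.4 -> 4.40
  final_price = 44.00 - 4.40 = 39.60
  -> final_price = 39.60
$39.60


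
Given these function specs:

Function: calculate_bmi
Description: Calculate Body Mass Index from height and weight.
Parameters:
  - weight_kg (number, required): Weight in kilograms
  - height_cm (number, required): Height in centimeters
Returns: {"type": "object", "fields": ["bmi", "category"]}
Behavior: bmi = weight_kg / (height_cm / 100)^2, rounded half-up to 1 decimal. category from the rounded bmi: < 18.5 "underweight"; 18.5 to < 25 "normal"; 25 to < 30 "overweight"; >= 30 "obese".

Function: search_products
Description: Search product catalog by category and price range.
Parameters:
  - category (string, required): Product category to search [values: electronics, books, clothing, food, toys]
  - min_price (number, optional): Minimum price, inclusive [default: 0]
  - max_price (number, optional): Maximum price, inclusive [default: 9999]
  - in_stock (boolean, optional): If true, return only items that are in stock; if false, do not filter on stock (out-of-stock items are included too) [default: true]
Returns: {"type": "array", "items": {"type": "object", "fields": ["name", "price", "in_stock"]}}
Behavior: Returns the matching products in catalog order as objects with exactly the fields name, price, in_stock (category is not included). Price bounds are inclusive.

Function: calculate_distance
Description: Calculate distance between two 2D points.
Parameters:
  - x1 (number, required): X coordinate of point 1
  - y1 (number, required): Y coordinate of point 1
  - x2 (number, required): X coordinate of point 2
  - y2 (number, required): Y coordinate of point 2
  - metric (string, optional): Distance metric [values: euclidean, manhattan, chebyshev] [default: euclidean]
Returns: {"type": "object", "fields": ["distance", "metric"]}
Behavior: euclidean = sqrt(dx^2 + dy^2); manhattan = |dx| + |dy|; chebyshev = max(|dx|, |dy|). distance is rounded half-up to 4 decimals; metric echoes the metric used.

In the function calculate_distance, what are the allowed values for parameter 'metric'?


The calculate_distance spec declares:
  - metric (string, optional): Distance metric [values: euclidean, manhattan, chebyshev] [default: euclidean]
Allowed values:
euclidean, manhattan, chebyshev


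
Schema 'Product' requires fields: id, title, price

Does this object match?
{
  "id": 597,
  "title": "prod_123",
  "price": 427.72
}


Checking required fields... All present.
Valid - all required fields present


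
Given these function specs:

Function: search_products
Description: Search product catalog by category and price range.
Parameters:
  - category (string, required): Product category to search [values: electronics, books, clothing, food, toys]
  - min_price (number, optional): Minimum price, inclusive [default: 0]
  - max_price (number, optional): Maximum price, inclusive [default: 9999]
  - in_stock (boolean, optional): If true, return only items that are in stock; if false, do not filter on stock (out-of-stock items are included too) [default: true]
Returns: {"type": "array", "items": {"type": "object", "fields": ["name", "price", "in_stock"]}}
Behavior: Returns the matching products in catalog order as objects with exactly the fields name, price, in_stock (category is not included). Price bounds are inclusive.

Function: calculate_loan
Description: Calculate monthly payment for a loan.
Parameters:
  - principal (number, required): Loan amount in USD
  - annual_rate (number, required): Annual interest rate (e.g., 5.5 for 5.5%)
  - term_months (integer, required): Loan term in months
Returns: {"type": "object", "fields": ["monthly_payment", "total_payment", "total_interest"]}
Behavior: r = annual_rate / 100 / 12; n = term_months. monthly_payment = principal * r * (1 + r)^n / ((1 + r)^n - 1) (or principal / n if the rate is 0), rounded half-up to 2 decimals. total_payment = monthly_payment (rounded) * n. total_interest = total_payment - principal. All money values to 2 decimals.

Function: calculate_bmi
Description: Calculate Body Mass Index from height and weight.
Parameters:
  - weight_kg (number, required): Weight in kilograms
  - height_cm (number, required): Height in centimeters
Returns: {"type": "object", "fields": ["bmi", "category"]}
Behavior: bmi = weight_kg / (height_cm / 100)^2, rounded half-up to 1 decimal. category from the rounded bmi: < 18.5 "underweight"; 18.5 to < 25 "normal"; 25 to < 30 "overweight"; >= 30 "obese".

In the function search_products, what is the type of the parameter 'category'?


The search_products spec declares:
  - category (string, required): Product category to search [values: electronics, books, clothing, food, toys]
Type:
string


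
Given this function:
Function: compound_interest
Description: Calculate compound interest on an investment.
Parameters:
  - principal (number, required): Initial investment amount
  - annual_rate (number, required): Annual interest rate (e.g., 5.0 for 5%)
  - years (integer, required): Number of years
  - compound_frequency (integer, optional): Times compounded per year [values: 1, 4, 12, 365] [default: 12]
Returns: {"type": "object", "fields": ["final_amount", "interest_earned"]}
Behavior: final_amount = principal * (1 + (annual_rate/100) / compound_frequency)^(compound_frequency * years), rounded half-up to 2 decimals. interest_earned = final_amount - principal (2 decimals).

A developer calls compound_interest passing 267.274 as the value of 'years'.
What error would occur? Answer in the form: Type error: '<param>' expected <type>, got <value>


Spec: 'years' is declared as integer; 267.274 is a non-integer number.
Type error: 'years' expected integer, got 267.274


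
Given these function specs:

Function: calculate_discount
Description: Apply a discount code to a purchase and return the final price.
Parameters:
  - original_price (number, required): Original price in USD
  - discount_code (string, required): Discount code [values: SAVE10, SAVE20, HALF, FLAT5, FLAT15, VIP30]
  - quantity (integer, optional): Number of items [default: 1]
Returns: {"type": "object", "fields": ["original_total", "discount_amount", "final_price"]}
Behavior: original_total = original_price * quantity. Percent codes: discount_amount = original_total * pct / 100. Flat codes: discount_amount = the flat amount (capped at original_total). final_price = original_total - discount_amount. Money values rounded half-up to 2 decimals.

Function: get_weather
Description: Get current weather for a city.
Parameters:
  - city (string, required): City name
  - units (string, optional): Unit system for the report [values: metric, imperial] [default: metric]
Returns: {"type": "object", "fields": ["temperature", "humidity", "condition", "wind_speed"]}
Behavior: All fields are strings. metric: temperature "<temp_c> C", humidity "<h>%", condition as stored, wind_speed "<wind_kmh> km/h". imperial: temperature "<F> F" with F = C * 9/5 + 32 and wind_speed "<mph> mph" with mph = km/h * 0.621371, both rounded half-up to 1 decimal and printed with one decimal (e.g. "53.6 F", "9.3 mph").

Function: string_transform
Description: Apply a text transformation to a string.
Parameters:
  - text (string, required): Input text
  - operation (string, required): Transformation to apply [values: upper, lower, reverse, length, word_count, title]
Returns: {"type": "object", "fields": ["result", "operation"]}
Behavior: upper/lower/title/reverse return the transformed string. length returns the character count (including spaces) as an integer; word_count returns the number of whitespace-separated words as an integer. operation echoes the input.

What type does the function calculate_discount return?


The calculate_discount spec declares Returns: {"type": "object", "fields": ["original_total", "discount_amount", "final_price"]}
Type:
object


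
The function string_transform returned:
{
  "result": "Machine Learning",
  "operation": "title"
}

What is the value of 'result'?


Machine Learning


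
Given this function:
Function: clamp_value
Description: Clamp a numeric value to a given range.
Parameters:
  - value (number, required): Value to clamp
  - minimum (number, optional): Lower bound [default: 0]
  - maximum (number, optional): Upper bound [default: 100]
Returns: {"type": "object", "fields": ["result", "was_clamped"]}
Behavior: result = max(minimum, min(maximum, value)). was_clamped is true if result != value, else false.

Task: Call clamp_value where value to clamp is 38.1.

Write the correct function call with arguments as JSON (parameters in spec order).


Mapping each described value to its parameter name:
  'Value to clamp' -> value = 38.1
clamp_value({"value": 38.1})


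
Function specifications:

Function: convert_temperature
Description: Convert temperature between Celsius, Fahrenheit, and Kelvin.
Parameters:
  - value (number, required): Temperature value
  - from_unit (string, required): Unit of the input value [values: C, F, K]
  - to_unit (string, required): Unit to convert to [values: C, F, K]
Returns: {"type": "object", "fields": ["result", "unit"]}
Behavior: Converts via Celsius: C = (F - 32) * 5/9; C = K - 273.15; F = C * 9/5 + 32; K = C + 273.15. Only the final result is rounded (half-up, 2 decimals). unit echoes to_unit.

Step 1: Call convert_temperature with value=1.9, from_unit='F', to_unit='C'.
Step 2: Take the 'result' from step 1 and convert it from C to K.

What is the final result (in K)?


Step 1: convert_temperature(value=1.9, from_unit=F, to_unit=C)
  To C: (1.9 - 32) * 5/9 = -16.722222
  Target is C: -16.722222
  Round to 2 decimals: -16.72
  -> result = -16.72 C
Step 2: convert_temperature(value=-16.72, from_unit=C, to_unit=K)
  Input already in C: -16.72
  To K: -16.72 + 273.15 = 256.43
  Round to 2 decimals: 256.43
  -> result = 256.43 K
256.43 K


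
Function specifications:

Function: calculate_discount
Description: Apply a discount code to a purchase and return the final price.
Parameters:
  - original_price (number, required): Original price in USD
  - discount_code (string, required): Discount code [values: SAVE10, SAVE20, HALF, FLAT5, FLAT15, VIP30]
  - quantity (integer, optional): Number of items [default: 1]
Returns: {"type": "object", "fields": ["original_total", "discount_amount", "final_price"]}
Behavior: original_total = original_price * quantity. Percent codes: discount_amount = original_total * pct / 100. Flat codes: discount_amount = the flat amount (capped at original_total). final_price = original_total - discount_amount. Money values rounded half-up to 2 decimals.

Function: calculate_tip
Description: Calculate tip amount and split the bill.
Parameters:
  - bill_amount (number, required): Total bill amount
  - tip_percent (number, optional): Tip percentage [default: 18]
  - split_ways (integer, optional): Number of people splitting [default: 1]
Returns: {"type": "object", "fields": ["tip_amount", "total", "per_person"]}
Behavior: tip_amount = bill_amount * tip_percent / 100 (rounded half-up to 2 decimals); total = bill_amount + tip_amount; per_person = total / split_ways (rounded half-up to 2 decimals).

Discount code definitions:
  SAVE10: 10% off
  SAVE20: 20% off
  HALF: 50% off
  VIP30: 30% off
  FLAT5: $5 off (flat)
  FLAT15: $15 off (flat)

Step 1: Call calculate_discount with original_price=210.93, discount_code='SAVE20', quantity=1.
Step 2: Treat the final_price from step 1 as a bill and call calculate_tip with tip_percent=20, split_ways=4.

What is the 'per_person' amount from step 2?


Step 1: calculate_discount(original_price=210.93, discount_code=SAVE20, quantity=1)
  original_total = 210.93 * 1 = 210.93
  SAVE20 = 20% off: discount_amount = 210.93 * 20/100 = 42.186 -> 42.19
  final_price = 210.93 - 42.19 = 168.74
  -> final_price = 168.74
Step 2: calculate_tip(bill_amount=168.74, tip_percent=20, split_ways=4)
  tip_amount = 168.74 * 20/100 = 33.748 -> 33.75
  total = 168.74 + 33.75 = 202.49
  per_person = 202.49 / 4 = 50.6225 -> 50.62
  -> per_person = 50.62
$50.62


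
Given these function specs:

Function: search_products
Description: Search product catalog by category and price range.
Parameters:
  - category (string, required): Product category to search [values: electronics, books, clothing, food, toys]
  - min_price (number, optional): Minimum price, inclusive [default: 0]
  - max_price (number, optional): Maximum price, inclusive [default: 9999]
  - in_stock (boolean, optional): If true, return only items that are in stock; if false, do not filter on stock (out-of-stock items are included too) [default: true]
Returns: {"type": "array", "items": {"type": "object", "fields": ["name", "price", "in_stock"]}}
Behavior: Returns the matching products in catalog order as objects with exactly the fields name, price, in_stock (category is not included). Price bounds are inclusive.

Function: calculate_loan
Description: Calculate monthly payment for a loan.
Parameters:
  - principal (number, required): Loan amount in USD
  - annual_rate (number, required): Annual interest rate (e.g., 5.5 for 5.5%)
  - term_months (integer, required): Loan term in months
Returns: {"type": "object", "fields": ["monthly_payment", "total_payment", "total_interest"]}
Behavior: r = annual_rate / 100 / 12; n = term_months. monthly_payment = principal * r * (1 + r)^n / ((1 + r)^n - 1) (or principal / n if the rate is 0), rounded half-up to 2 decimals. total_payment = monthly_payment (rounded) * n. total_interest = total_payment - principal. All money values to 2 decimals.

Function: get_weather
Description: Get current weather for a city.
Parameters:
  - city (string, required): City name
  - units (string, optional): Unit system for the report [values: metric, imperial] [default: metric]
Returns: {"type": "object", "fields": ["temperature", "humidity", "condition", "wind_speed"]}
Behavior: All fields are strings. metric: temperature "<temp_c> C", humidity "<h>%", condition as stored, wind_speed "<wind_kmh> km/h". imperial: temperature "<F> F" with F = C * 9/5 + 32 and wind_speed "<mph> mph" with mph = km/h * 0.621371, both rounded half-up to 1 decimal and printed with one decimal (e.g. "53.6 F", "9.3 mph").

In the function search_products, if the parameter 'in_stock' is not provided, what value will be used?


The search_products spec declares:
  - in_stock (boolean, optional): If true, return only items that are in stock; if false, do not filter on stock (out-of-stock items are included too) [default: true]
Default:
true


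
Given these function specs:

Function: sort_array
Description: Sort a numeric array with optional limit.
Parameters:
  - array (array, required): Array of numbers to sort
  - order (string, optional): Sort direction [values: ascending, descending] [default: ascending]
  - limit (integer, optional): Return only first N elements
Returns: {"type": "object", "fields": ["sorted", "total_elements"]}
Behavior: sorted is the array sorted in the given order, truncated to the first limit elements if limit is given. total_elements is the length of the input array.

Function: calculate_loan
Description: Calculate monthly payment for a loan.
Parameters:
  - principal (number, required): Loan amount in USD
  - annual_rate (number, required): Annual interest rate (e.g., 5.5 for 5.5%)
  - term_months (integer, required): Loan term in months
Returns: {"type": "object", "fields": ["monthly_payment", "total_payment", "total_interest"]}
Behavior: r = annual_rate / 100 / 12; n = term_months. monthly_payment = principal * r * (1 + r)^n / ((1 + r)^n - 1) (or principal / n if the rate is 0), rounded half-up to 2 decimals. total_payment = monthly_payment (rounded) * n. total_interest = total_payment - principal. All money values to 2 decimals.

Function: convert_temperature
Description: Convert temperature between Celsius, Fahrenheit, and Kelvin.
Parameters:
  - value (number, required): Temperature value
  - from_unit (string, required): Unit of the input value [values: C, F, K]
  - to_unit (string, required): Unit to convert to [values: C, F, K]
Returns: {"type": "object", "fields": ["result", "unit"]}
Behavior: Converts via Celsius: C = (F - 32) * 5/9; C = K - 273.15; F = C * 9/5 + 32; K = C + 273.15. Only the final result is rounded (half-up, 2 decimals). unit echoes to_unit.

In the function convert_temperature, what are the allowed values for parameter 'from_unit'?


The convert_temperature spec declares:
  - from_unit (string, required): Unit of the input value [values: C, F, K]
Allowed values:
C, F, K
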